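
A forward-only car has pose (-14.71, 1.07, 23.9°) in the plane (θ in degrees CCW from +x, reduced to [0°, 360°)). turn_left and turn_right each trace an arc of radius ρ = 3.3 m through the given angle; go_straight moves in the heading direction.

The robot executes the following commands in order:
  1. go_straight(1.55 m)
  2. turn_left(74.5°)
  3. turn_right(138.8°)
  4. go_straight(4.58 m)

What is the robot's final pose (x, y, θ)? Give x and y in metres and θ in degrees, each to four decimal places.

(-2.4740, 5.2238, 319.6000°)

set_pose: (x, y, θ) = (-14.7100, 1.0700, 23.9000°), ρ = 3.3
go_straight(1.55): x += 1.55·cos θ, y += 1.55·sin θ → (-13.2929, 1.6980, 23.9000°)
turn_left(74.5°): centre at ρ to the left, rotate +74.5° → (-11.3653, 5.1971, 98.4000°)
turn_right(138.8°): centre at ρ to the right, rotate −138.8° → (-5.9619, 8.1922, -40.4000° ≡ 319.6000°)
go_straight(4.58): x += 4.58·cos θ, y += 4.58·sin θ → (-2.4740, 5.2238, 319.6000°)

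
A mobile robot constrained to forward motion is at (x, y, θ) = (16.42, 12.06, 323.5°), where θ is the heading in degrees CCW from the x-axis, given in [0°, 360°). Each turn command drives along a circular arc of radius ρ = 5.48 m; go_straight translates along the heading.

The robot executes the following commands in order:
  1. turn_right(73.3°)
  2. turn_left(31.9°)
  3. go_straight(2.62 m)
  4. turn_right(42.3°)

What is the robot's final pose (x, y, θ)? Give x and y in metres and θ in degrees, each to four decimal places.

(18.0413, -3.6735, 239.8000°)

set_pose: (x, y, θ) = (16.4200, 12.0600, 323.5000°), ρ = 5.48
turn_right(73.3°): centre at ρ to the right, rotate −73.3° → (18.3164, 5.7986, 250.2000°)
turn_left(31.9°): centre at ρ to the left, rotate +31.9° → (18.1142, 2.7936, 282.1000°)
go_straight(2.62): x += 2.62·cos θ, y += 2.62·sin θ → (18.6634, 0.2318, 282.1000°)
turn_right(42.3°): centre at ρ to the right, rotate −42.3° → (18.0413, -3.6735, 239.8000°)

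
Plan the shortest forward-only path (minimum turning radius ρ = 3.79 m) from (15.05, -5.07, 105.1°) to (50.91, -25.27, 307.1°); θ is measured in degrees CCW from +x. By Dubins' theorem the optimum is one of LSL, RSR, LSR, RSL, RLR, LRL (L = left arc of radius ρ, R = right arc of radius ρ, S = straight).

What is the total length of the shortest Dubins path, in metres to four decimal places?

47.8995 m

Let ψ = atan2(Δy, Δx) = atan2(-20.20, 35.86) = -29.3926° be the start→goal bearing.
Normalize: d = |goal − start| / ρ = 41.157983/3.79 = 10.859626, α = (θ_start − ψ) mod 360° = 134.4926° = 2.347339 rad, β = (θ_goal − ψ) mod 360° = 336.4926° = 5.872904 rad.
Common terms: sin α = 0.713341, cos α = -0.700818, sin β = -0.398867, cos β = 0.917009, cos(α−β) = -0.927184, d² = 117.931482. Work in radians in the unit-radius frame; every candidate has L = ρ·(t + p + q).
LSL: p² = 2 + d² − 2cos(α−β) + 2d(sin α − sin β) = 145.942164; p = √p² = 12.080652; φ = atan2(cos β − cos α, d + sin α − sin β) = 0.134322 rad; t = (φ − α) mod 2π = 4.070168 rad, q = (β − φ) mod 2π = 5.738582 rad → L = 3.79·(4.070168 + 12.080652 + 5.738582) = 3.79·21.889403 = 82.960837 m
RSR: p² = 2 + d² − 2cos(α−β) + 2d(sin β − sin α) = 97.629535; p = √p² = 9.880766; φ = atan2(cos α − cos β, d − sin α + sin β) = -0.164475 rad; t = (α − φ) mod 2π = 2.511815 rad, q = (φ − β) mod 2π = 0.245805 rad → L = 3.79·(2.511815 + 9.880766 + 0.245805) = 3.79·12.638386 = 47.899483 m
LSR: p² = d² − 2 + 2cos(α−β) + 2d(sin α + sin β) = 120.907246; p = √p² = 10.995783; φ = atan2(−cos α − cos β, d + sin α + sin β) − atan2(−2, p) = 0.160576 rad; t = (φ − α) mod 2π = 4.096422 rad, q = (φ − β) mod 2π = 0.570857 rad → L = 3.79·(4.096422 + 10.995783 + 0.570857) = 3.79·15.663062 = 59.363004 m
RSL: p² = d² − 2 + 2cos(α−β) − 2d(sin α + sin β) = 107.246983; p = √p² = 10.356012; φ = atan2(cos α + cos β, d − sin α − sin β) − atan2(2, p) = -0.170277 rad; t = (α − φ) mod 2π = 2.517617 rad, q = (β − φ) mod 2π = 6.043182 rad → L = 3.79·(2.517617 + 10.356012 + 6.043182) = 3.79·18.916810 = 71.694711 m
RLR: c = (6 − d² + 2cos(α−β) + 2d(sin α − sin β))/8 = -11.203692, |c| > 1 → infeasible
LRL: c = (6 − d² + 2cos(α−β) − 2d(sin α − sin β))/8 = -17.242771, |c| > 1 → infeasible
Shortest: RSR with L = 47.899483 m ≈ 47.8995 m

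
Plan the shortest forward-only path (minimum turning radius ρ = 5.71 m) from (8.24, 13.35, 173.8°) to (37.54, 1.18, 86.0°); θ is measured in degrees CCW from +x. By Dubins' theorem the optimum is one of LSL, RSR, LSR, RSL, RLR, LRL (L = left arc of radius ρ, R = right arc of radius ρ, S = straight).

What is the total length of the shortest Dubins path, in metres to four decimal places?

Let ψ = atan2(Δy, Δx) = atan2(-12.17, 29.30) = -22.5560° be the start→goal bearing.
Normalize: d = |goal − start| / ρ = 31.726943/5.71 = 5.556382, α = (θ_start − ψ) mod 360° = 196.3560° = 3.427058 rad, β = (θ_goal − ψ) mod 360° = 108.5560° = 1.894659 rad.
Common terms: sin α = -0.281604, cos α = -0.959531, sin β = 0.948013, cos β = -0.318231, cos(α−β) = 0.038388, d² = 30.873384. Work in radians in the unit-radius frame; every candidate has L = ρ·(t + p + q).
LSL: p² = 2 + d² − 2cos(α−β) + 2d(sin α − sin β) = 19.132160; p = √p² = 4.374033; φ = atan2(cos β − cos α, d + sin α − sin β) = 0.147146 rad; t = (φ − α) mod 2π = 3.003273 rad, q = (β − φ) mod 2π = 1.747513 rad → L = 5.71·(3.003273 + 4.374033 + 1.747513) = 5.71·9.124819 = 52.102715 m
RSR: p² = 2 + d² − 2cos(α−β) + 2d(sin β − sin α) = 46.461056; p = √p² = 6.816235; φ = atan2(cos α − cos β, d − sin α + sin β) = -0.094224 rad; t = (α − φ) mod 2π = 3.521282 rad, q = (φ − β) mod 2π = 4.294303 rad → L = 5.71·(3.521282 + 6.816235 + 4.294303) = 5.71·14.631819 = 83.547687 m
LSR: p² = d² − 2 + 2cos(α−β) + 2d(sin α + sin β) = 36.355808; p = √p² = 6.029578; φ = atan2(−cos α − cos β, d + sin α + sin β) − atan2(−2, p) = 0.522799 rad; t = (φ − α) mod 2π = 3.378926 rad, q = (φ − β) mod 2π = 4.911325 rad → L = 5.71·(3.378926 + 6.029578 + 4.911325) = 5.71·14.319829 = 81.766225 m
RSL: p² = d² − 2 + 2cos(α−β) − 2d(sin α + sin β) = 21.544511; p = √p² = 4.641607; φ = atan2(cos α + cos β, d − sin α − sin β) − atan2(2, p) = -0.662433 rad; t = (α − φ) mod 2π = 4.089491 rad, q = (β − φ) mod 2π = 2.557092 rad → L = 5.71·(4.089491 + 4.641607 + 2.557092) = 5.71·11.288189 = 64.455557 m
RLR: c = (6 − d² + 2cos(α−β) + 2d(sin α − sin β))/8 = -4.807632, |c| > 1 → infeasible
LRL: c = (6 − d² + 2cos(α−β) − 2d(sin α − sin β))/8 = -1.391520, |c| > 1 → infeasible
Shortest: LSL with L = 52.102715 m ≈ 52.1027 m

52.1027 m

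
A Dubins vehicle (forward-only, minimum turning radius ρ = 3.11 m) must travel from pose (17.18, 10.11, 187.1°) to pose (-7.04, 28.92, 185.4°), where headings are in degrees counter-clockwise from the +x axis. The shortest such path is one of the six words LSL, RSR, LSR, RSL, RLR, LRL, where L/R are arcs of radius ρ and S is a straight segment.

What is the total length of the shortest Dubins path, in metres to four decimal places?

Let ψ = atan2(Δy, Δx) = atan2(18.81, -24.22) = 142.1660° be the start→goal bearing.
Normalize: d = |goal − start| / ρ = 30.666341/3.11 = 9.860560, α = (θ_start − ψ) mod 360° = 44.9340° = 0.784247 rad, β = (θ_goal − ψ) mod 360° = 43.2340° = 0.754576 rad.
Common terms: sin α = 0.706292, cos α = 0.707921, sin β = 0.684980, cos β = 0.728562, cos(α−β) = 0.999560, d² = 97.230643. Work in radians in the unit-radius frame; every candidate has L = ρ·(t + p + q).
LSL: p² = 2 + d² − 2cos(α−β) + 2d(sin α − sin β) = 97.651824; p = √p² = 9.881894; φ = atan2(cos β − cos α, d + sin α − sin β) = 0.002089 rad; t = (φ − α) mod 2π = 5.501028 rad, q = (β − φ) mod 2π = 0.752487 rad → L = 3.11·(5.501028 + 9.881894 + 0.752487) = 3.11·16.135408 = 50.181120 m
RSR: p² = 2 + d² − 2cos(α−β) + 2d(sin β − sin α) = 96.811222; p = √p² = 9.839269; φ = atan2(cos α − cos β, d − sin α + sin β) = -0.002098 rad; t = (α − φ) mod 2π = 0.786344 rad, q = (φ − β) mod 2π = 5.526511 rad → L = 3.11·(0.786344 + 9.839269 + 5.526511) = 3.11·16.152125 = 50.233110 m
LSR: p² = d² − 2 + 2cos(α−β) + 2d(sin α + sin β) = 124.667200; p = √p² = 11.165447; φ = atan2(−cos α − cos β, d + sin α + sin β) − atan2(−2, p) = 0.050265 rad; t = (φ − α) mod 2π = 5.549203 rad, q = (φ − β) mod 2π = 5.578874 rad → L = 3.11·(5.549203 + 11.165447 + 5.578874) = 3.11·22.293524 = 69.332860 m
RSL: p² = d² − 2 + 2cos(α−β) − 2d(sin α + sin β) = 69.792325; p = √p² = 8.354180; φ = atan2(cos α + cos β, d − sin α − sin β) − atan2(2, p) = -0.066967 rad; t = (α − φ) mod 2π = 0.851213 rad, q = (β − φ) mod 2π = 0.821543 rad → L = 3.11·(0.851213 + 8.354180 + 0.821543) = 3.11·10.026936 = 31.183771 m
RLR: c = (6 − d² + 2cos(α−β) + 2d(sin α − sin β))/8 = -11.101403, |c| > 1 → infeasible
LRL: c = (6 − d² + 2cos(α−β) − 2d(sin α − sin β))/8 = -11.206478, |c| > 1 → infeasible
Shortest: RSL with L = 31.183771 m ≈ 31.1838 m

31.1838 m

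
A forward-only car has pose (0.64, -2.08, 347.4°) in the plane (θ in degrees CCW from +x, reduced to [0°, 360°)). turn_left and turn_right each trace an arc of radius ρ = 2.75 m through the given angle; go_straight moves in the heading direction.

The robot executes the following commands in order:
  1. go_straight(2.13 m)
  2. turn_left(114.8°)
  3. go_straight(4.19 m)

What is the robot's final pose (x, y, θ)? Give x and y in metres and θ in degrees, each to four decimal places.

(5.1210, 4.8156, 102.2000°)

set_pose: (x, y, θ) = (0.6400, -2.0800, 347.4000°), ρ = 2.75
go_straight(2.13): x += 2.13·cos θ, y += 2.13·sin θ → (2.7187, -2.5446, 347.4000°)
turn_left(114.8°): centre at ρ to the left, rotate +114.8° → (6.0065, 0.7203, 462.2000° ≡ 102.2000°)
go_straight(4.19): x += 4.19·cos θ, y += 4.19·sin θ → (5.1210, 4.8156, 102.2000°)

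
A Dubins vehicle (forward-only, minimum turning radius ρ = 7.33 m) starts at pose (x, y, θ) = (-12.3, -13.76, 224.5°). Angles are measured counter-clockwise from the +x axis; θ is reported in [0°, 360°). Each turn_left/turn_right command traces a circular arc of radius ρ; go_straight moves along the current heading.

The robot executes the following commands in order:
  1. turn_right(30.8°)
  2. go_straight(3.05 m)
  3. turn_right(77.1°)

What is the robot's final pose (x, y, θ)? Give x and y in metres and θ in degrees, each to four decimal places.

set_pose: (x, y, θ) = (-12.3000, -13.7600, 224.5000°), ρ = 7.33
turn_right(30.8°): centre at ρ to the right, rotate −30.8° → (-15.7016, -15.6533, 193.7000°)
go_straight(3.05): x += 3.05·cos θ, y += 3.05·sin θ → (-18.6649, -16.3757, 193.7000°)
turn_right(77.1°): centre at ρ to the right, rotate −77.1° → (-26.9550, -12.5363, 116.6000°)

(-26.9550, -12.5363, 116.6000°)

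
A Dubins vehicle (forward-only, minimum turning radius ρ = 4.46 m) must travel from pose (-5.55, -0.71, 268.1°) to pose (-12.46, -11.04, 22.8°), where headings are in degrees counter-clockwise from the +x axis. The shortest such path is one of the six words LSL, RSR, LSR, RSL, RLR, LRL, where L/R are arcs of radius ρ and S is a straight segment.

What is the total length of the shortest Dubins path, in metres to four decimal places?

30.0034 m

Let ψ = atan2(Δy, Δx) = atan2(-10.33, -6.91) = -123.7796° be the start→goal bearing.
Normalize: d = |goal − start| / ρ = 12.428073/4.46 = 2.786563, α = (θ_start − ψ) mod 360° = 31.8796° = 0.556403 rad, β = (θ_goal − ψ) mod 360° = 146.5796° = 2.558296 rad.
Common terms: sin α = 0.528136, cos α = 0.849160, sin β = 0.550778, cos β = -0.834652, cos(α−β) = -0.417867, d² = 7.764936. Work in radians in the unit-radius frame; every candidate has L = ρ·(t + p + q).
LSL: p² = 2 + d² − 2cos(α−β) + 2d(sin α − sin β) = 10.474479; p = √p² = 3.236430; φ = atan2(cos β − cos α, d + sin α − sin β) = -0.547165 rad; t = (φ − α) mod 2π = 5.179617 rad, q = (β − φ) mod 2π = 3.105461 rad → L = 4.46·(5.179617 + 3.236430 + 3.105461) = 4.46·11.521508 = 51.385926 m
RSR: p² = 2 + d² − 2cos(α−β) + 2d(sin β − sin α) = 10.726861; p = √p² = 3.275189; φ = atan2(cos α − cos β, d − sin α + sin β) = 0.539971 rad; t = (α − φ) mod 2π = 0.016432 rad, q = (φ − β) mod 2π = 4.264860 rad → L = 4.46·(0.016432 + 3.275189 + 4.264860) = 4.46·7.556481 = 33.701907 m
LSR: p² = d² − 2 + 2cos(α−β) + 2d(sin α + sin β) = 10.942126; p = √p² = 3.307888; φ = atan2(−cos α − cos β, d + sin α + sin β) − atan2(−2, p) = 0.540053 rad; t = (φ − α) mod 2π = 6.266835 rad, q = (φ − β) mod 2π = 4.264942 rad → L = 4.46·(6.266835 + 3.307888 + 4.264942) = 4.46·13.839665 = 61.724907 m
RSL: p² = d² − 2 + 2cos(α−β) − 2d(sin α + sin β) = -1.083723 < 0 → infeasible
RLR: c = (6 − d² + 2cos(α−β) + 2d(sin α − sin β))/8 = -0.340858; p = 2π − arccos c = 4.364560 rad; φ = atan2(cos α − cos β, d − sin α + sin β) = 0.539971 rad; t = (α − φ + p/2) mod 2π = 2.198712 rad, q = (α − β − t + p) mod 2π = 0.163955 rad → L = 4.46·(2.198712 + 4.364560 + 0.163955) = 4.46·6.727227 = 30.003434 m
LRL: c = (6 − d² + 2cos(α−β) − 2d(sin α − sin β))/8 = -0.309310; p = 2π − arccos c = 4.397922 rad; φ = atan2(cos β − cos α, d + sin α − sin β) = -0.547165 rad; t = (φ − α + p/2) mod 2π = 1.095392 rad, q = (β − α − t + p) mod 2π = 5.304422 rad → L = 4.46·(1.095392 + 4.397922 + 5.304422) = 4.46·10.797736 = 48.157903 m
Shortest: RLR with L = 30.003434 m ≈ 30.0034 m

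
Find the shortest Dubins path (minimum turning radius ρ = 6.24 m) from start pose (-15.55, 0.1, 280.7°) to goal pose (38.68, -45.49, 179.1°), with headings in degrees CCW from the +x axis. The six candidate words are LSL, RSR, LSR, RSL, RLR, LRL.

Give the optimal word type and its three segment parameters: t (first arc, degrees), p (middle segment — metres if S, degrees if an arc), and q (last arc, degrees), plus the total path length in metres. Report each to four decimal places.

Let ψ = atan2(Δy, Δx) = atan2(-45.59, 54.23) = -40.0530° be the start→goal bearing.
Normalize: d = |goal − start| / ρ = 70.847308/6.24 = 11.353735, α = (θ_start − ψ) mod 360° = 320.7530° = 5.598197 rad, β = (θ_goal − ψ) mod 360° = 219.1530° = 3.824942 rad.
Common terms: sin α = -0.632664, cos α = 0.774426, sin β = -0.631394, cos β = -0.775462, cos(α−β) = -0.201078, d² = 128.907303. Work in radians in the unit-radius frame; every candidate has L = ρ·(t + p + q).
LSL: p² = 2 + d² − 2cos(α−β) + 2d(sin α − sin β) = 131.280618; p = √p² = 11.457775; φ = atan2(cos β − cos α, d + sin α − sin β) = -0.135686 rad; t = (φ − α) mod 2π = 0.549303 rad, q = (β − φ) mod 2π = 3.960628 rad → L = 6.24·(0.549303 + 11.457775 + 3.960628) = 6.24·15.967706 = 99.638487 m
RSR: p² = 2 + d² − 2cos(α−β) + 2d(sin β − sin α) = 131.338300; p = √p² = 11.460292; φ = atan2(cos α − cos β, d − sin α + sin β) = 0.135656 rad; t = (α − φ) mod 2π = 5.462541 rad, q = (φ − β) mod 2π = 2.593899 rad → L = 6.24·(5.462541 + 11.460292 + 2.593899) = 6.24·19.516732 = 121.784408 m
LSR: p² = d² − 2 + 2cos(α−β) + 2d(sin α + sin β) = 97.801583; p = √p² = 9.889468; φ = atan2(−cos α − cos β, d + sin α + sin β) − atan2(−2, p) = 0.199647 rad; t = (φ − α) mod 2π = 0.884635 rad, q = (φ − β) mod 2π = 2.657890 rad → L = 6.24·(0.884635 + 9.889468 + 2.657890) = 6.24·13.431993 = 83.815638 m
RSL: p² = d² − 2 + 2cos(α−β) − 2d(sin α + sin β) = 155.208711; p = √p² = 12.458279; φ = atan2(cos α + cos β, d − sin α − sin β) − atan2(2, p) = -0.159260 rad; t = (α − φ) mod 2π = 5.757457 rad, q = (β − φ) mod 2π = 3.984202 rad → L = 6.24·(5.757457 + 12.458279 + 3.984202) = 6.24·22.199937 = 138.527609 m
RLR: c = (6 − d² + 2cos(α−β) + 2d(sin α − sin β))/8 = -15.417287, |c| > 1 → infeasible
LRL: c = (6 − d² + 2cos(α−β) − 2d(sin α − sin β))/8 = -15.410077, |c| > 1 → infeasible
Shortest: LSR with L = 83.815638 m ≈ 83.8156 m
Convert LSR to answer units (arcs ×180/π): t = 0.884635·180/π = 50.6859°, p = ρ·p = 6.24·9.889468 = 61.7103 m, q = 2.657890·180/π = 152.2859°, L = 83.8156 m.

LSR: t = 50.6859°, p = 61.7103 m, q = 152.2859°, L = 83.8156 m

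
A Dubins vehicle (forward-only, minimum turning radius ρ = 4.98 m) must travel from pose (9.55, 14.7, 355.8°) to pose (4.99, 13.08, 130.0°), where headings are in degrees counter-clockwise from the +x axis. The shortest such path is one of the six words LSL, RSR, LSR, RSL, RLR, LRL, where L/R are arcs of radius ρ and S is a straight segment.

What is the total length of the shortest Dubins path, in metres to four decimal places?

28.6297 m

Let ψ = atan2(Δy, Δx) = atan2(-1.62, -4.56) = -160.4417° be the start→goal bearing.
Normalize: d = |goal − start| / ρ = 4.839215/4.98 = 0.971730, α = (θ_start − ψ) mod 360° = 156.2417° = 2.726933 rad, β = (θ_goal − ψ) mod 360° = 290.4417° = 5.069165 rad.
Common terms: sin α = 0.402879, cos α = -0.915253, sin β = -0.937028, cos β = 0.349255, cos(α−β) = -0.697165, d² = 0.944259. Work in radians in the unit-radius frame; every candidate has L = ρ·(t + p + q).
LSL: p² = 2 + d² − 2cos(α−β) + 2d(sin α − sin β) = 6.942643; p = √p² = 2.634890; φ = atan2(cos β − cos α, d + sin α − sin β) = 0.500551 rad; t = (φ − α) mod 2π = 4.056804 rad, q = (β − φ) mod 2π = 4.568613 rad → L = 4.98·(4.056804 + 2.634890 + 4.568613) = 4.98·11.260307 = 56.076328 m
RSR: p² = 2 + d² − 2cos(α−β) + 2d(sin β − sin α) = 1.734535; p = √p² = 1.317018; φ = atan2(cos α − cos β, d − sin α + sin β) = -1.854125 rad; t = (α − φ) mod 2π = 4.581058 rad, q = (φ − β) mod 2π = 5.643081 rad → L = 4.98·(4.581058 + 1.317018 + 5.643081) = 4.98·11.541156 = 57.474958 m
LSR: p² = d² − 2 + 2cos(α−β) + 2d(sin α + sin β) = -3.488169 < 0 → infeasible
RSL: p² = d² − 2 + 2cos(α−β) − 2d(sin α + sin β) = -1.411974 < 0 → infeasible
RLR: c = (6 − d² + 2cos(α−β) + 2d(sin α − sin β))/8 = 0.783183; p = 2π − arccos c = 5.612158 rad; φ = atan2(cos α − cos β, d − sin α + sin β) = -1.854125 rad; t = (α − φ + p/2) mod 2π = 1.103951 rad, q = (α − β − t + p) mod 2π = 2.165974 rad → L = 4.98·(1.103951 + 5.612158 + 2.165974) = 4.98·8.882083 = 44.232776 m
LRL: c = (6 − d² + 2cos(α−β) − 2d(sin α − sin β))/8 = 0.132170; p = 2π − arccos c = 4.844946 rad; φ = atan2(cos β − cos α, d + sin α − sin β) = 0.500551 rad; t = (φ − α + p/2) mod 2π = 0.196092 rad, q = (β − α − t + p) mod 2π = 0.707901 rad → L = 4.98·(0.196092 + 4.844946 + 0.707901) = 4.98·5.748939 = 28.629719 m
Shortest: LRL with L = 28.629719 m ≈ 28.6297 m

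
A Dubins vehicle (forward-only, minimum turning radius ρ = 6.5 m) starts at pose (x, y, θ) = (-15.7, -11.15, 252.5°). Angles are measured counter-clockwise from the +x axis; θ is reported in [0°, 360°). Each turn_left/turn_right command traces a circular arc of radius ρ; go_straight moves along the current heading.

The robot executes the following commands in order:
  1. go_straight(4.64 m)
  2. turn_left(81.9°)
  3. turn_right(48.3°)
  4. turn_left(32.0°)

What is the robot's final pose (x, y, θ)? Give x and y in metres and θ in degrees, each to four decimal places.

set_pose: (x, y, θ) = (-15.7000, -11.1500, 252.5000°), ρ = 6.5
go_straight(4.64): x += 4.64·cos θ, y += 4.64·sin θ → (-17.0953, -15.5752, 252.5000°)
turn_left(81.9°): centre at ρ to the left, rotate +81.9° → (-13.7047, -23.3917, 334.4000°)
turn_right(48.3°): centre at ρ to the right, rotate −48.3° → (-10.2682, -27.4511, 286.1000°)
turn_left(32.0°): centre at ρ to the left, rotate +32.0° → (-8.3640, -30.4866, 318.1000°)

(-8.3640, -30.4866, 318.1000°)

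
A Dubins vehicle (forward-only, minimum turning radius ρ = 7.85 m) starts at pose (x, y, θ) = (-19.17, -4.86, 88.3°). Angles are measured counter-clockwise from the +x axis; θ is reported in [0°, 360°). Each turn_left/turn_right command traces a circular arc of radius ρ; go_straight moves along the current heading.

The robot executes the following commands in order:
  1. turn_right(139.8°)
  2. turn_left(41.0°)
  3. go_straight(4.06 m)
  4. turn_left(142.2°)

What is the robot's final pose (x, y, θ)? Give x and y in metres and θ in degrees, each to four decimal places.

set_pose: (x, y, θ) = (-19.1700, -4.8600, 88.3000°), ρ = 7.85
turn_right(139.8°): centre at ρ to the right, rotate −139.8° → (-5.1800, -0.2061, -51.5000° ≡ 308.5000°)
turn_left(41.0°): centre at ρ to the left, rotate +41.0° → (-0.4671, -3.0380, 349.5000°)
go_straight(4.06): x += 4.06·cos θ, y += 4.06·sin θ → (3.5250, -3.7778, 349.5000°)
turn_left(142.2°): centre at ρ to the left, rotate +142.2° → (10.8166, 9.1628, 491.7000° ≡ 131.7000°)

(10.8166, 9.1628, 131.7000°)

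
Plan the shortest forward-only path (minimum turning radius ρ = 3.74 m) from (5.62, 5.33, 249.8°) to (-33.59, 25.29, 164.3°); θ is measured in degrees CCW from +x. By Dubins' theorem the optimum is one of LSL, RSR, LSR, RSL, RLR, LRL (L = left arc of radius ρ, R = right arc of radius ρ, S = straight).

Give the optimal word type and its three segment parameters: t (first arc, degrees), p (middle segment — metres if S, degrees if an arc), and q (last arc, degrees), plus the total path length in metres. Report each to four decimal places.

RSL: t = 102.9798°, p = 38.9727 m, q = 17.4798°, L = 46.8358 m

Let ψ = atan2(Δy, Δx) = atan2(19.96, -39.21) = 153.0215° be the start→goal bearing.
Normalize: d = |goal − start| / ρ = 43.998019/3.74 = 11.764176, α = (θ_start − ψ) mod 360° = 96.7785° = 1.689104 rad, β = (θ_goal − ψ) mod 360° = 11.2785° = 0.196848 rad.
Common terms: sin α = 0.993010, cos α = -0.118032, sin β = 0.195579, cos β = 0.980688, cos(α−β) = 0.078459, d² = 138.395843. Work in radians in the unit-radius frame; every candidate has L = ρ·(t + p + q).
LSL: p² = 2 + d² − 2cos(α−β) + 2d(sin α − sin β) = 159.001160; p = √p² = 12.609566; φ = atan2(cos β − cos α, d + sin α − sin β) = 0.087244 rad; t = (φ − α) mod 2π = 4.681326 rad, q = (β − φ) mod 2π = 0.109603 rad → L = 3.74·(4.681326 + 12.609566 + 0.109603) = 3.74·17.400495 = 65.077851 m
RSR: p² = 2 + d² − 2cos(α−β) + 2d(sin β − sin α) = 121.476690; p = √p² = 11.021646; φ = atan2(cos α − cos β, d − sin α + sin β) = -0.099853 rad; t = (α − φ) mod 2π = 1.788958 rad, q = (φ − β) mod 2π = 5.986484 rad → L = 3.74·(1.788958 + 11.021646 + 5.986484) = 3.74·18.797088 = 70.301110 m
LSR: p² = d² − 2 + 2cos(α−β) + 2d(sin α + sin β) = 164.518295; p = √p² = 12.826469; φ = atan2(−cos α − cos β, d + sin α + sin β) − atan2(−2, p) = 0.088180 rad; t = (φ − α) mod 2π = 4.682261 rad, q = (φ − β) mod 2π = 6.174518 rad → L = 3.74·(4.682261 + 12.826469 + 6.174518) = 3.74·23.683247 = 88.575345 m
RSL: p² = d² − 2 + 2cos(α−β) − 2d(sin α + sin β) = 108.587228; p = √p² = 10.420520; φ = atan2(cos α + cos β, d − sin α − sin β) − atan2(2, p) = -0.108233 rad; t = (α − φ) mod 2π = 1.797337 rad, q = (β − φ) mod 2π = 0.305080 rad → L = 3.74·(1.797337 + 10.420520 + 0.305080) = 3.74·12.522937 = 46.835785 m
RLR: c = (6 − d² + 2cos(α−β) + 2d(sin α − sin β))/8 = -14.184586, |c| > 1 → infeasible
LRL: c = (6 − d² + 2cos(α−β) − 2d(sin α − sin β))/8 = -18.875145, |c| > 1 → infeasible
Shortest: RSL with L = 46.835785 m ≈ 46.8358 m
Convert RSL to answer units (arcs ×180/π): t = 1.797337·180/π = 102.9798°, p = ρ·p = 3.74·10.420520 = 38.9727 m, q = 0.305080·180/π = 17.4798°, L = 46.8358 m.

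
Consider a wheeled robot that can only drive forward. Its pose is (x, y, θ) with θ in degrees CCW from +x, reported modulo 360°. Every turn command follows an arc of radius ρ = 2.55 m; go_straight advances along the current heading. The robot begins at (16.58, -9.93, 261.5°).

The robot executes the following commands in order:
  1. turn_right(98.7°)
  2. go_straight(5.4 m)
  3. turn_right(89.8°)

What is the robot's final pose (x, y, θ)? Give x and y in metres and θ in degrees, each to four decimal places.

set_pose: (x, y, θ) = (16.5800, -9.9300, 261.5000°), ρ = 2.55
turn_right(98.7°): centre at ρ to the right, rotate −98.7° → (13.3040, -11.9890, 162.8000°)
go_straight(5.4): x += 5.4·cos θ, y += 5.4·sin θ → (8.1455, -10.3922, 162.8000°)
turn_right(89.8°): centre at ρ to the right, rotate −89.8° → (6.4609, -7.2107, 73.0000°)

(6.4609, -7.2107, 73.0000°)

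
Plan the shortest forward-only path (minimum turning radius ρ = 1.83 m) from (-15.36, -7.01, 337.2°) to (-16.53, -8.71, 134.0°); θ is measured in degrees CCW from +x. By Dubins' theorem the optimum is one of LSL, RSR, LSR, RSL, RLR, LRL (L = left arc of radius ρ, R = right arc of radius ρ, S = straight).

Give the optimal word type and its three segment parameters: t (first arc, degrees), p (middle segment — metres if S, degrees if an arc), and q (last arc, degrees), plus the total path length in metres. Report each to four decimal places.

LRL: t = 27.8418°, p = 258.9838°, q = 27.9420°, L = 10.0535 m

Let ψ = atan2(Δy, Δx) = atan2(-1.70, -1.17) = -124.5371° be the start→goal bearing.
Normalize: d = |goal − start| / ρ = 2.063710/1.83 = 1.127711, α = (θ_start − ψ) mod 360° = 101.7371° = 1.775648 rad, β = (θ_goal − ψ) mod 360° = 258.5371° = 4.512324 rad.
Common terms: sin α = 0.979091, cos α = -0.203422, sin β = -0.980054, cos β = -0.198733, cos(α−β) = -0.919135, d² = 1.271731. Work in radians in the unit-radius frame; every candidate has L = ρ·(t + p + q).
LSL: p² = 2 + d² − 2cos(α−β) + 2d(sin α − sin β) = 9.528698; p = √p² = 3.086859; φ = atan2(cos β − cos α, d + sin α − sin β) = 0.001519 rad; t = (φ − α) mod 2π = 4.509056 rad, q = (β − φ) mod 2π = 4.510805 rad → L = 1.83·(4.509056 + 3.086859 + 4.510805) = 1.83·12.106721 = 22.155299 m
RSR: p² = 2 + d² − 2cos(α−β) + 2d(sin β − sin α) = 0.691305; p = √p² = 0.831448; φ = atan2(cos α − cos β, d − sin α + sin β) = -3.135953 rad; t = (α − φ) mod 2π = 4.911601 rad, q = (φ − β) mod 2π = 4.918093 rad → L = 1.83·(4.911601 + 0.831448 + 4.918093) = 1.83·10.661142 = 19.509890 m
LSR: p² = d² − 2 + 2cos(α−β) + 2d(sin α + sin β) = -2.568710 < 0 → infeasible
RSL: p² = d² − 2 + 2cos(α−β) − 2d(sin α + sin β) = -2.564369 < 0 → infeasible
RLR: c = (6 − d² + 2cos(α−β) + 2d(sin α − sin β))/8 = 0.913587; p = 2π − arccos c = 5.864408 rad; φ = atan2(cos α − cos β, d − sin α + sin β) = -3.135953 rad; t = (α − φ + p/2) mod 2π = 1.560620 rad, q = (α − β − t + p) mod 2π = 1.567112 rad → L = 1.83·(1.560620 + 5.864408 + 1.567112) = 1.83·8.992140 = 16.455616 m
LRL: c = (6 − d² + 2cos(α−β) − 2d(sin α − sin β))/8 = -0.191087; p = 2π − arccos c = 4.520119 rad; φ = atan2(cos β − cos α, d + sin α − sin β) = 0.001519 rad; t = (φ − α + p/2) mod 2π = 0.485931 rad, q = (β − α − t + p) mod 2π = 0.487679 rad → L = 1.83·(0.485931 + 4.520119 + 0.487679) = 1.83·5.493729 = 10.053525 m
Shortest: LRL with L = 10.053525 m ≈ 10.0535 m
Convert LRL to answer units (arcs ×180/π): t = 0.485931·180/π = 27.8418°, p = 4.520119·180/π = 258.9838°, q = 0.487679·180/π = 27.9420°, L = 10.0535 m.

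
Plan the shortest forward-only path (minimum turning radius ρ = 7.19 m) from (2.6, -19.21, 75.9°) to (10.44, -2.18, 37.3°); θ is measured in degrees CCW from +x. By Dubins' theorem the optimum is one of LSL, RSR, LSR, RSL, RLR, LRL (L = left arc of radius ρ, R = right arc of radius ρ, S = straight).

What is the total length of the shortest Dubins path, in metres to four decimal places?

Let ψ = atan2(Δy, Δx) = atan2(17.03, 7.84) = 65.2804° be the start→goal bearing.
Normalize: d = |goal − start| / ρ = 18.747973/7.19 = 2.607507, α = (θ_start − ψ) mod 360° = 10.6196° = 0.185348 rad, β = (θ_goal − ψ) mod 360° = 332.0196° = 5.794836 rad.
Common terms: sin α = 0.184288, cos α = 0.982872, sin β = -0.469169, cos β = 0.883109, cos(α−β) = 0.781520, d² = 6.799091. Work in radians in the unit-radius frame; every candidate has L = ρ·(t + p + q).
LSL: p² = 2 + d² − 2cos(α−β) + 2d(sin α − sin β) = 10.643838; p = √p² = 3.262490; φ = atan2(cos β − cos α, d + sin α − sin β) = -0.030584 rad; t = (φ − α) mod 2π = 6.067254 rad, q = (β − φ) mod 2π = 5.825420 rad → L = 7.19·(6.067254 + 3.262490 + 5.825420) = 7.19·15.155163 = 108.965623 m
RSR: p² = 2 + d² − 2cos(α−β) + 2d(sin β − sin α) = 3.828262; p = √p² = 1.956595; φ = atan2(cos α − cos β, d − sin α + sin β) = 0.051011 rad; t = (α − φ) mod 2π = 0.134337 rad, q = (φ − β) mod 2π = 0.539360 rad → L = 7.19·(0.134337 + 1.956595 + 0.539360) = 7.19·2.630292 = 18.911797 m
LSR: p² = d² − 2 + 2cos(α−β) + 2d(sin α + sin β) = 4.876477; p = √p² = 2.208275; φ = atan2(−cos α − cos β, d + sin α + sin β) − atan2(−2, p) = 0.059141 rad; t = (φ − α) mod 2π = 6.156978 rad, q = (φ − β) mod 2π = 0.547490 rad → L = 7.19·(6.156978 + 2.208275 + 0.547490) = 7.19·8.912743 = 64.082621 m
RSL: p² = d² − 2 + 2cos(α−β) − 2d(sin α + sin β) = 7.847788; p = √p² = 2.801390; φ = atan2(cos α + cos β, d − sin α − sin β) − atan2(2, p) = -0.047067 rad; t = (α − φ) mod 2π = 0.232415 rad, q = (β − φ) mod 2π = 5.841903 rad → L = 7.19·(0.232415 + 2.801390 + 5.841903) = 7.19·8.875708 = 63.816341 m
RLR: c = (6 − d² + 2cos(α−β) + 2d(sin α − sin β))/8 = 0.521467; p = 2π − arccos c = 5.260959 rad; φ = atan2(cos α − cos β, d − sin α + sin β) = 0.051011 rad; t = (α − φ + p/2) mod 2π = 2.764816 rad, q = (α − β − t + p) mod 2π = 3.169839 rad → L = 7.19·(2.764816 + 5.260959 + 3.169839) = 7.19·11.195614 = 80.496466 m
LRL: c = (6 − d² + 2cos(α−β) − 2d(sin α − sin β))/8 = -0.330480; p = 2π − arccos c = 4.375577 rad; φ = atan2(cos β − cos α, d + sin α − sin β) = -0.030584 rad; t = (φ − α + p/2) mod 2π = 1.971857 rad, q = (β − α − t + p) mod 2π = 1.730023 rad → L = 7.19·(1.971857 + 4.375577 + 1.730023) = 7.19·8.077457 = 58.076917 m
Shortest: RSR with L = 18.911797 m ≈ 18.9118 m

18.9118 m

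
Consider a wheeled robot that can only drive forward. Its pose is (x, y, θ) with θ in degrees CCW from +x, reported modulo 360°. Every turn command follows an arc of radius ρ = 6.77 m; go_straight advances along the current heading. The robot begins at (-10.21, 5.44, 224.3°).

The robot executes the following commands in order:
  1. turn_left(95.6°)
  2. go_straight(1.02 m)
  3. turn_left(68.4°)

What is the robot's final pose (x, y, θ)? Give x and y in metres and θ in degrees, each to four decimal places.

set_pose: (x, y, θ) = (-10.2100, 5.4400, 224.3000°), ρ = 6.77
turn_left(95.6°): centre at ρ to the left, rotate +95.6° → (-9.8424, -4.5838, 319.9000°)
go_straight(1.02): x += 1.02·cos θ, y += 1.02·sin θ → (-9.0622, -5.2408, 319.9000°)
turn_left(68.4°): centre at ρ to the left, rotate +68.4° → (-1.4919, -6.0231, 388.3000° ≡ 28.3000°)

(-1.4919, -6.0231, 28.3000°)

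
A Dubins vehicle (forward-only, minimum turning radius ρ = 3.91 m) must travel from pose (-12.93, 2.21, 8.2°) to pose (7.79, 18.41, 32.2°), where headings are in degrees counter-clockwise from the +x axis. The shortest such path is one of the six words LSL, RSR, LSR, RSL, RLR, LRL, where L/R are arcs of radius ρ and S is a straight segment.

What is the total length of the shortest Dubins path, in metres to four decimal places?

26.3987 m

Let ψ = atan2(Δy, Δx) = atan2(16.20, 20.72) = 38.0202° be the start→goal bearing.
Normalize: d = |goal − start| / ρ = 26.301300/3.91 = 6.726675, α = (θ_start − ψ) mod 360° = 330.1798° = 5.762725 rad, β = (θ_goal − ψ) mod 360° = 354.1798° = 6.181604 rad.
Common terms: sin α = -0.497280, cos α = 0.867590, sin β = -0.101407, cos β = 0.994845, cos(α−β) = 0.913545, d² = 45.248160. Work in radians in the unit-radius frame; every candidate has L = ρ·(t + p + q).
LSL: p² = 2 + d² − 2cos(α−β) + 2d(sin α − sin β) = 40.095253; p = √p² = 6.332081; φ = atan2(cos β − cos α, d + sin α − sin β) = 0.020098 rad; t = (φ − α) mod 2π = 0.540559 rad, q = (β − φ) mod 2π = 6.161506 rad → L = 3.91·(0.540559 + 6.332081 + 6.161506) = 3.91·13.034146 = 50.963509 m
RSR: p² = 2 + d² − 2cos(α−β) + 2d(sin β − sin α) = 50.746886; p = √p² = 7.123685; φ = atan2(cos α − cos β, d − sin α + sin β) = -0.017865 rad; t = (α − φ) mod 2π = 5.780589 rad, q = (φ − β) mod 2π = 0.083717 rad → L = 3.91·(5.780589 + 7.123685 + 0.083717) = 3.91·12.987991 = 50.783045 m
LSR: p² = d² − 2 + 2cos(α−β) + 2d(sin α + sin β) = 37.020910; p = √p² = 6.084481; φ = atan2(−cos α − cos β, d + sin α + sin β) − atan2(−2, p) = 0.022528 rad; t = (φ − α) mod 2π = 0.542988 rad, q = (φ − β) mod 2π = 0.124109 rad → L = 3.91·(0.542988 + 6.084481 + 0.124109) = 3.91·6.751578 = 26.398671 m
RSL: p² = d² − 2 + 2cos(α−β) − 2d(sin α + sin β) = 53.129592; p = √p² = 7.289005; φ = atan2(cos α + cos β, d − sin α − sin β) − atan2(2, p) = -0.018825 rad; t = (α − φ) mod 2π = 5.781550 rad, q = (β − φ) mod 2π = 6.200429 rad → L = 3.91·(5.781550 + 7.289005 + 6.200429) = 3.91·19.270984 = 75.349549 m
RLR: c = (6 − d² + 2cos(α−β) + 2d(sin α − sin β))/8 = -5.343361, |c| > 1 → infeasible
LRL: c = (6 − d² + 2cos(α−β) − 2d(sin α − sin β))/8 = -4.011907, |c| > 1 → infeasible
Shortest: LSR with L = 26.398671 m ≈ 26.3987 m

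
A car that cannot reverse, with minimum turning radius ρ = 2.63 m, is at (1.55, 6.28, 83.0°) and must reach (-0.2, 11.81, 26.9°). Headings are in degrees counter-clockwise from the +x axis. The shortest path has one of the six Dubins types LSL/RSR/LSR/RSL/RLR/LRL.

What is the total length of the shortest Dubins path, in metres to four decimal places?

21.5118 m

Let ψ = atan2(Δy, Δx) = atan2(5.53, -1.75) = 107.5603° be the start→goal bearing.
Normalize: d = |goal − start| / ρ = 5.800293/2.63 = 2.205435, α = (θ_start − ψ) mod 360° = 335.4397° = 5.854528 rad, β = (θ_goal − ψ) mod 360° = 279.3397° = 4.875398 rad.
Common terms: sin α = -0.415650, cos α = 0.909525, sin β = -0.986743, cos β = 0.162288, cos(α−β) = 0.557745, d² = 4.863942. Work in radians in the unit-radius frame; every candidate has L = ρ·(t + p + q).
LSL: p² = 2 + d² − 2cos(α−β) + 2d(sin α − sin β) = 8.267469; p = √p² = 2.875321; φ = atan2(cos β − cos α, d + sin α − sin β) = -0.262897 rad; t = (φ − α) mod 2π = 0.165760 rad, q = (β − φ) mod 2π = 5.138295 rad → L = 2.63·(0.165760 + 2.875321 + 5.138295) = 2.63·8.179376 = 21.511760 m
RSR: p² = 2 + d² − 2cos(α−β) + 2d(sin β − sin α) = 3.229434; p = √p² = 1.797063; φ = atan2(cos α − cos β, d − sin α + sin β) = 0.428833 rad; t = (α − φ) mod 2π = 5.425695 rad, q = (φ − β) mod 2π = 1.836620 rad → L = 2.63·(5.425695 + 1.797063 + 1.836620) = 2.63·9.059378 = 23.826163 m
LSR: p² = d² − 2 + 2cos(α−β) + 2d(sin α + sin β) = -2.206343 < 0 → infeasible
RSL: p² = d² − 2 + 2cos(α−β) − 2d(sin α + sin β) = 10.165207; p = √p² = 3.188292; φ = atan2(cos α + cos β, d − sin α − sin β) − atan2(2, p) = -0.271473 rad; t = (α − φ) mod 2π = 6.126000 rad, q = (β − φ) mod 2π = 5.146871 rad → L = 2.63·(6.126000 + 3.188292 + 5.146871) = 2.63·14.461163 = 38.032859 m
RLR: c = (6 − d² + 2cos(α−β) + 2d(sin α − sin β))/8 = 0.596321; p = 2π − arccos c = 5.351299 rad; φ = atan2(cos α − cos β, d − sin α + sin β) = 0.428833 rad; t = (α − φ + p/2) mod 2π = 1.818159 rad, q = (α − β − t + p) mod 2π = 4.512270 rad → L = 2.63·(1.818159 + 5.351299 + 4.512270) = 2.63·11.681727 = 30.722943 m
LRL: c = (6 − d² + 2cos(α−β) − 2d(sin α − sin β))/8 = -0.033434; p = 2π − arccos c = 4.678949 rad; φ = atan2(cos β − cos α, d + sin α − sin β) = -0.262897 rad; t = (φ − α + p/2) mod 2π = 2.505235 rad, q = (β − α − t + p) mod 2π = 1.194584 rad → L = 2.63·(2.505235 + 4.678949 + 1.194584) = 2.63·8.378769 = 22.036161 m
Shortest: LSL with L = 21.511760 m ≈ 21.5118 m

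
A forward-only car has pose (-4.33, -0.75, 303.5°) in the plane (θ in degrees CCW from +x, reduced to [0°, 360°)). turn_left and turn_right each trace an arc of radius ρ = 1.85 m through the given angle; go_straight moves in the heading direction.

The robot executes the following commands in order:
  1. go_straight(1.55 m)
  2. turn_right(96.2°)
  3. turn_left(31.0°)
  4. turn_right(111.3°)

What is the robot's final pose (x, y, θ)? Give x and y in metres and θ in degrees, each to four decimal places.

set_pose: (x, y, θ) = (-4.3300, -0.7500, 303.5000°), ρ = 1.85
go_straight(1.55): x += 1.55·cos θ, y += 1.55·sin θ → (-3.4745, -2.0425, 303.5000°)
turn_right(96.2°): centre at ρ to the right, rotate −96.2° → (-4.1687, -4.7075, 207.3000°)
turn_left(31.0°): centre at ρ to the left, rotate +31.0° → (-4.8942, -5.3794, 238.3000°)
turn_right(111.3°): centre at ρ to the right, rotate −111.3° → (-7.9457, -5.5206, 127.0000°)

(-7.9457, -5.5206, 127.0000°)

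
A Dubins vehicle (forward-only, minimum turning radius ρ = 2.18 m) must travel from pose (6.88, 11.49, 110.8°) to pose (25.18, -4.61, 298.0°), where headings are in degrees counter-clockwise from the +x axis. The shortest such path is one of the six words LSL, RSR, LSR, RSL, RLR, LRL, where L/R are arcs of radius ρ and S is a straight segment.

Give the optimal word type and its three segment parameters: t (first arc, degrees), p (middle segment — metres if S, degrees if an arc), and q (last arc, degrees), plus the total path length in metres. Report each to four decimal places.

Let ψ = atan2(Δy, Δx) = atan2(-16.10, 18.30) = -41.3407° be the start→goal bearing.
Normalize: d = |goal − start| / ρ = 24.374167/2.18 = 11.180810, α = (θ_start − ψ) mod 360° = 152.1407° = 2.655356 rad, β = (θ_goal − ψ) mod 360° = 339.3407° = 5.922613 rad.
Common terms: sin α = 0.467302, cos α = -0.884098, sin β = -0.352810, cos β = 0.935695, cos(α−β) = -0.992115, d² = 125.010521. Work in radians in the unit-radius frame; every candidate has L = ρ·(t + p + q).
LSL: p² = 2 + d² − 2cos(α−β) + 2d(sin α − sin β) = 147.333775; p = √p² = 12.138112; φ = atan2(cos β − cos α, d + sin α − sin β) = 0.150491 rad; t = (φ − α) mod 2π = 3.778320 rad, q = (β − φ) mod 2π = 5.772122 rad → L = 2.18·(3.778320 + 12.138112 + 5.772122) = 2.18·21.688554 = 47.281048 m
RSR: p² = 2 + d² − 2cos(α−β) + 2d(sin β − sin α) = 110.655726; p = √p² = 10.519303; φ = atan2(cos α − cos β, d − sin α + sin β) = -0.173870 rad; t = (α − φ) mod 2π = 2.829227 rad, q = (φ − β) mod 2π = 0.186702 rad → L = 2.18·(2.829227 + 10.519303 + 0.186702) = 2.18·13.535231 = 29.506805 m
LSR: p² = d² − 2 + 2cos(α−β) + 2d(sin α + sin β) = 123.586511; p = √p² = 11.116947; φ = atan2(−cos α − cos β, d + sin α + sin β) − atan2(−2, p) = 0.173433 rad; t = (φ − α) mod 2π = 3.801262 rad, q = (φ − β) mod 2π = 0.534006 rad → L = 2.18·(3.801262 + 11.116947 + 0.534006) = 2.18·15.452215 = 33.685829 m
RSL: p² = d² − 2 + 2cos(α−β) − 2d(sin α + sin β) = 118.466072; p = √p² = 10.884212; φ = atan2(cos α + cos β, d − sin α − sin β) − atan2(2, p) = -0.177063 rad; t = (α − φ) mod 2π = 2.832419 rad, q = (β − φ) mod 2π = 6.099676 rad → L = 2.18·(2.832419 + 10.884212 + 6.099676) = 2.18·19.816307 = 43.199549 m
RLR: c = (6 − d² + 2cos(α−β) + 2d(sin α − sin β))/8 = -12.831966, |c| > 1 → infeasible
LRL: c = (6 − d² + 2cos(α−β) − 2d(sin α − sin β))/8 = -17.416722, |c| > 1 → infeasible
Shortest: RSR with L = 29.506805 m ≈ 29.5068 m
Convert RSR to answer units (arcs ×180/π): t = 2.829227·180/π = 162.1028°, p = ρ·p = 2.18·10.519303 = 22.9321 m, q = 0.186702·180/π = 10.6972°, L = 29.5068 m.

RSR: t = 162.1028°, p = 22.9321 m, q = 10.6972°, L = 29.5068 m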